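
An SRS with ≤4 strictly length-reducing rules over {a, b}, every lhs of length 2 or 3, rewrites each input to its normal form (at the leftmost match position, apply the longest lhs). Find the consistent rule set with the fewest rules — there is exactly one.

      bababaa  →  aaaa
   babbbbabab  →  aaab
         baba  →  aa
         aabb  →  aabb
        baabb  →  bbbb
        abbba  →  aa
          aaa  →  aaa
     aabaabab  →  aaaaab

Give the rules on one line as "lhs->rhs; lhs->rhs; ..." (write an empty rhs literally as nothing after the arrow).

aba->aa; ba->a; baa->bb

  | bababaa => ababaa => aabaa => aaaa
  | babbbbabab => abbbbabab => abbbabab => abbabab => ababab => aabab => aaab
  | baba => aba => aa
  | aabb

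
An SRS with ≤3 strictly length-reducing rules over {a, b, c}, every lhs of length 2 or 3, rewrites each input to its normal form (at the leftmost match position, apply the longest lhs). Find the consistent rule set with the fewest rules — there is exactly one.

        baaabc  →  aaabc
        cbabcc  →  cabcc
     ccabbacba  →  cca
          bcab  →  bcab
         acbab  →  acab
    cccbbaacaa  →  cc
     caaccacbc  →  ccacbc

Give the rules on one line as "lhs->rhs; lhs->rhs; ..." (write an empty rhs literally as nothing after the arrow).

  | baaabc => aaabc
  | cbabcc => cabcc
  | ccabbacba => ccabacba => ccaacba => ccba => cca
  | bcab

ba->a; caa->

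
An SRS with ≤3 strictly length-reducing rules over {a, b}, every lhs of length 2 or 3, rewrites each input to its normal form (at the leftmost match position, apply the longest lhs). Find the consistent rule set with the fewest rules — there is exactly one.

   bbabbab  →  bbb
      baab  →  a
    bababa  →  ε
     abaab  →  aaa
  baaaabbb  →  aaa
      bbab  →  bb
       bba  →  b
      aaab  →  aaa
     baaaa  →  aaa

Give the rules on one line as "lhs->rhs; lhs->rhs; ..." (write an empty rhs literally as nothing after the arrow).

ab->a; ba->

  | bbabbab => bbbab => bbb
  | baab => ab => a
  | bababa => baba => ba => ε
  | abaab => aaab => aaa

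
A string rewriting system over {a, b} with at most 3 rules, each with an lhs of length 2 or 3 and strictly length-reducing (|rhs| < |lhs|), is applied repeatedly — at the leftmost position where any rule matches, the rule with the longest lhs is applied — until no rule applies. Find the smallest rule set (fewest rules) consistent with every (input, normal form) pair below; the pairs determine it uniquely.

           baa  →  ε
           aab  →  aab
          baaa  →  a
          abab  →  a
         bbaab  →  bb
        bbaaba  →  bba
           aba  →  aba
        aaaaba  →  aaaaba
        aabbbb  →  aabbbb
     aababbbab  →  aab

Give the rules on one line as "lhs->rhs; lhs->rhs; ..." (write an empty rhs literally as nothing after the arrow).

baa->; bab->

  | baa => ε
  | aab
  | baaa => a
  | abab => a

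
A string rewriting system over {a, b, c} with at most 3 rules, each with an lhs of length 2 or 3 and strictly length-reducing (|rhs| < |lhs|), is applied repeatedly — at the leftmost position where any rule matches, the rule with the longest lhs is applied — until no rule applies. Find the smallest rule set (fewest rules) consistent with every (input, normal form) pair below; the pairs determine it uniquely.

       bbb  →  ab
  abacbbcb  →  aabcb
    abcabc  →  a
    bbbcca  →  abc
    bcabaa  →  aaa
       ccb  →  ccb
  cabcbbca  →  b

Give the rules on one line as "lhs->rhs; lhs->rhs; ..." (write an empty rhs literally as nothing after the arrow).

  | bbb => ab
  | abacbbcb => abbbcb => aabcb
  | abcabc => abbc => aac => a
  | bbbcca => abcca => abc

ac->; bb->a; ca->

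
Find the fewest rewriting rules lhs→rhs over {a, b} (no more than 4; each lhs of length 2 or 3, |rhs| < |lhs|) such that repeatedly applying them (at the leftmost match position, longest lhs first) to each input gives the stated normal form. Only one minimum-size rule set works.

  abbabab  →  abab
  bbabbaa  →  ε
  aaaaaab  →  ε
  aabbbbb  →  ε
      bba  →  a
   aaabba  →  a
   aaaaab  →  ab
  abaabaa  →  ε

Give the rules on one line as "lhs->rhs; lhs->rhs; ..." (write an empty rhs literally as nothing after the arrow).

aa->; aab->bb; abb->aa; bb->

  | abbabab => aaabab => abab
  | bbabbaa => abbaa => aaaa => aa => ε
  | aaaaaab => aaaab => aab => bb => ε
  | aabbbbb => bbbbbb => bbbb => bb => ε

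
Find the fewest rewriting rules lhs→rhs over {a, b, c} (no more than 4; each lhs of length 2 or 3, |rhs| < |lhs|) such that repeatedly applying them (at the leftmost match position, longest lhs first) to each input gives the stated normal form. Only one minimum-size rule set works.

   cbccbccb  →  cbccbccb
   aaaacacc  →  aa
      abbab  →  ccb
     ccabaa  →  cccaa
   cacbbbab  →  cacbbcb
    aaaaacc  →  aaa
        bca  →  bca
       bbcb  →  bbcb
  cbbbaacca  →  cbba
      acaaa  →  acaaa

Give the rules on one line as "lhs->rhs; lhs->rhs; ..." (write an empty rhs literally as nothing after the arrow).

aac->a; ab->c; bab->cb; bac->

  | cbccbccb
  | aaaacacc => aaaacc => aaac => aa
  | abbab => cbab => ccb
  | ccabaa => cccaa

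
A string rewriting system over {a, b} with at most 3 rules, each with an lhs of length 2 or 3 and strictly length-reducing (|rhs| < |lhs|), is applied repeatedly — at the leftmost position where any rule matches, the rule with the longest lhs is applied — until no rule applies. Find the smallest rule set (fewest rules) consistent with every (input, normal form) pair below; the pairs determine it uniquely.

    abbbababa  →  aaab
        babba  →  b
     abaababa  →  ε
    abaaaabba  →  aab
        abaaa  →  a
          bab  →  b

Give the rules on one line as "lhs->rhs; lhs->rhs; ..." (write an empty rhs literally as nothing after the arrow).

aba->b; ba->; bbb->aa

  | abbbababa => aaaababa => aaabba => aaab
  | babba => bba => b
  | abaababa => bababa => baba => ba => ε
  | abaaaabba => baaabba => aabba => aab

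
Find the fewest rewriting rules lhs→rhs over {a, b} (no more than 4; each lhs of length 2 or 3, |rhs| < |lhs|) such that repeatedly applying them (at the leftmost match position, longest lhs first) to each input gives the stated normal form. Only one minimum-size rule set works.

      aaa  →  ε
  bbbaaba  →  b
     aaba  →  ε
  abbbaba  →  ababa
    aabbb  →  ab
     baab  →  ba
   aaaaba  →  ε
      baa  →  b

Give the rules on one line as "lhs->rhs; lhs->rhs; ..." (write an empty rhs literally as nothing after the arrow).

  | aaa => aa => ε
  | bbbaaba => bbaaba => baaba => baa => b
  | aaba => aa => ε
  | abbbaba => abbaba => ababa

aa->; aaa->aa; aab->a; bb->b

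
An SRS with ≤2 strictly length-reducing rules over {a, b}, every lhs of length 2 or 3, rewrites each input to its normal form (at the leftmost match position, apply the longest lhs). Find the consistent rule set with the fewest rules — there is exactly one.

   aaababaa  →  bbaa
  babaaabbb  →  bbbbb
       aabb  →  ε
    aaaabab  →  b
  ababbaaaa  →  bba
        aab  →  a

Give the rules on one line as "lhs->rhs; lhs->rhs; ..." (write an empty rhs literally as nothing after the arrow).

aaa->b; ab->

  | aaababaa => bbabaa => bbaa
  | babaaabbb => baaabbb => bbbbb
  | aabb => ab => ε
  | aaaabab => babab => bab => b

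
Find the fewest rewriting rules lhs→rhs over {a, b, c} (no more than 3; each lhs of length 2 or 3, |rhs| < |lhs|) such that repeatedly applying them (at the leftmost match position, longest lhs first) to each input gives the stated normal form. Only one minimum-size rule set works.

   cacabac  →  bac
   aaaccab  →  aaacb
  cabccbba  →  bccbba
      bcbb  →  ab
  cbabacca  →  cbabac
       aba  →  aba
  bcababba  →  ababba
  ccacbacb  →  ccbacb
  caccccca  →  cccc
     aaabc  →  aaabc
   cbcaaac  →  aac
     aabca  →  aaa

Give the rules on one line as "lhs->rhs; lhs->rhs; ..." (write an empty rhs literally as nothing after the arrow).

  | cacabac => cabac => bac
  | aaaccab => aaacb
  | cabccbba => bccbba
  | bcbb => ab

bca->a; bcb->a; ca->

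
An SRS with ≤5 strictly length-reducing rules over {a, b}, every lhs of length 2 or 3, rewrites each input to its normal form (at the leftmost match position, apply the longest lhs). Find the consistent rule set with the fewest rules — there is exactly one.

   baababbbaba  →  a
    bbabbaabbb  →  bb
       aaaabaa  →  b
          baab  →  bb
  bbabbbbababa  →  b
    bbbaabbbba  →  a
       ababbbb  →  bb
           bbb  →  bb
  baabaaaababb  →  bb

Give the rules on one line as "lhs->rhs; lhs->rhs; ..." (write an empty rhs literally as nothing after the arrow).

aa->b; aaa->b; ba->a; bbb->bb

  | baababbbaba => aababbbaba => bbabbbaba => babbbaba => abbbaba => abbaba => ababa => aaba => bba => ba => a
  | bbabbaabbb => babbaabbb => abbaabbb => abaabbb => aaabbb => bbbb => bbb => bb
  | aaaabaa => babaa => abaa => aaa => b
  | baab => aab => bb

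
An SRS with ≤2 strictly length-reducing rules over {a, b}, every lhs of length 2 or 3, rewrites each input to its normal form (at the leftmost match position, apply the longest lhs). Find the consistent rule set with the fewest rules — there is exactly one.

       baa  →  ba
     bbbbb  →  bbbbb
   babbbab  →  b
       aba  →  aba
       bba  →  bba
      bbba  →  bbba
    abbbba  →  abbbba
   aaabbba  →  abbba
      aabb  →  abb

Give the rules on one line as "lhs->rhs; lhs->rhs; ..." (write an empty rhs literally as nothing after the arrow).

aa->a; bab->

  | baa => ba
  | bbbbb
  | babbbab => bbab => b
  | aba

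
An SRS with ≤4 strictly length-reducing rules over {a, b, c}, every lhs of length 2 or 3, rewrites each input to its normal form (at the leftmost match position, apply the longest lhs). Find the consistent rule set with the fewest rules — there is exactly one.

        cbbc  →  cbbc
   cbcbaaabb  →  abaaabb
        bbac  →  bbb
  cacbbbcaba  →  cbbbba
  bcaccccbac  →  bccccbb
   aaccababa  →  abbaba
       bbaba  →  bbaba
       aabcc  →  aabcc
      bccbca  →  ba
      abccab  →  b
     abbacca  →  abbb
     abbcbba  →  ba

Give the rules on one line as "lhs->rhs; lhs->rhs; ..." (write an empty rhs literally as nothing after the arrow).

ac->b; bcb->c; ca->; cbc->a

  | cbbc
  | cbcbaaabb => abaaabb
  | bbac => bbb
  | cacbbbcaba => cbbbcaba => cbbbba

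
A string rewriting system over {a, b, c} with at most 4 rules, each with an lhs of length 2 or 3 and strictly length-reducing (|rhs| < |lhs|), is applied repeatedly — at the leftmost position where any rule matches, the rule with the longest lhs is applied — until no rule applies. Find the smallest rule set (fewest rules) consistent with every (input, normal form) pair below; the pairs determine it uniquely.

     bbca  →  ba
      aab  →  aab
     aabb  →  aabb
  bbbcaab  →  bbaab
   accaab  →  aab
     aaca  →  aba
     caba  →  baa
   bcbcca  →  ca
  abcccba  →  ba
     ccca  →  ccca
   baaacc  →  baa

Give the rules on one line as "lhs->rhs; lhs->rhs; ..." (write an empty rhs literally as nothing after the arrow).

  | bbca => ba
  | aab
  | aabb
  | bbbcaab => bbaab

ac->b; bc->; cab->ba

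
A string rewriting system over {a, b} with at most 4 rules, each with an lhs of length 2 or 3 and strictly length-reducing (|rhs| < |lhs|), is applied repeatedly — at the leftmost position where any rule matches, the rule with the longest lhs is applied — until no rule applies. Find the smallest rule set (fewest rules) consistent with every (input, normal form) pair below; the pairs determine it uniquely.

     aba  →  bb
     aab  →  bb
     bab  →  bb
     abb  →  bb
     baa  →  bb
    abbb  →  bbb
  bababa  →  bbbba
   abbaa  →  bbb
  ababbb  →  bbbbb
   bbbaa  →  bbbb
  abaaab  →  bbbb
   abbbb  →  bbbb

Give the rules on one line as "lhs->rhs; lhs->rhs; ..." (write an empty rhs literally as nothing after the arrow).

aa->b; ab->b; aba->bb

  | aba => bb
  | aab => bb
  | bab => bb
  | abb => bb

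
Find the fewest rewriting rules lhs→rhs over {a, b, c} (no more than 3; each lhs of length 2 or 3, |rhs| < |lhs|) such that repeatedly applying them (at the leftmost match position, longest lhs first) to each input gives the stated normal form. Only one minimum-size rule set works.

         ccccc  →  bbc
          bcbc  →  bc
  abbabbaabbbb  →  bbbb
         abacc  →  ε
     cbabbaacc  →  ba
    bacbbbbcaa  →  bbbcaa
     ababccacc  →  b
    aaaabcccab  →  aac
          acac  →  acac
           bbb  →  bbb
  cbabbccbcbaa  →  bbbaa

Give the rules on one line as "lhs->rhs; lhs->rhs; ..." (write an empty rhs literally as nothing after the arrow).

ab->; cb->; cc->b

  | ccccc => bccc => bbc
  | bcbc => bc
  | abbabbaabbbb => babbaabbbb => bbaabbbb => bbabbb => bbbb
  | abacc => acc => ab => ε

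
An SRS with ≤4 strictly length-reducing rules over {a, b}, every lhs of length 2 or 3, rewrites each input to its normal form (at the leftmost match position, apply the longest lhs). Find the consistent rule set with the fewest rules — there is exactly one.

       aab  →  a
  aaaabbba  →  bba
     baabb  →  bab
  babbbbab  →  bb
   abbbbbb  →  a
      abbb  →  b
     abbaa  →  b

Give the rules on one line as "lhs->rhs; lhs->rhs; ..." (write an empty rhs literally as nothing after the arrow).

  | aab => a
  | aaaabbba => babbba => baaaa => bba
  | baabb => bab
  | babbbbab => baaabab => bbbab => aaab => bb

aa->b; aaa->b; aab->a; bbb->aa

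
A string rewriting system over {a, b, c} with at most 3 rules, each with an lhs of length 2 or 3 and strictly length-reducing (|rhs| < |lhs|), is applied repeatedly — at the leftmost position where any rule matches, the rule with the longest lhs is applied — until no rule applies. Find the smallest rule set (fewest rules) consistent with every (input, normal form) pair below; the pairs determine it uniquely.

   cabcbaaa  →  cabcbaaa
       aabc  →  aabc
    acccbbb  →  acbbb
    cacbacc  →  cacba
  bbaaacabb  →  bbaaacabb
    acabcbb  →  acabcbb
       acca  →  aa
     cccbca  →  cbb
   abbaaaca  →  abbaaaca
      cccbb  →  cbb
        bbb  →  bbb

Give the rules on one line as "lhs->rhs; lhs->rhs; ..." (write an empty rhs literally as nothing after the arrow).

bca->bb; cc->

  | cabcbaaa
  | aabc
  | acccbbb => acbbb
  | cacbacc => cacba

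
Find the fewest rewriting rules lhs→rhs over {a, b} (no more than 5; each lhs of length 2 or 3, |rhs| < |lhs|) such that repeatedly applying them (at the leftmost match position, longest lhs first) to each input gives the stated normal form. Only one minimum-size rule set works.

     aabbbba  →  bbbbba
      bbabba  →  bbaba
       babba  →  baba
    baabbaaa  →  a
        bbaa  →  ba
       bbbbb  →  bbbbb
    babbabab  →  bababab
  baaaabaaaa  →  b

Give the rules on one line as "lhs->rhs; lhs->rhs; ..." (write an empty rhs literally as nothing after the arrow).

aa->b; aaa->a; abb->ab; baa->a

  | aabbbba => bbbbba
  | bbabba => bbaba
  | babba => baba
  | baabbaaa => abbaaa => abaaa => aaa => a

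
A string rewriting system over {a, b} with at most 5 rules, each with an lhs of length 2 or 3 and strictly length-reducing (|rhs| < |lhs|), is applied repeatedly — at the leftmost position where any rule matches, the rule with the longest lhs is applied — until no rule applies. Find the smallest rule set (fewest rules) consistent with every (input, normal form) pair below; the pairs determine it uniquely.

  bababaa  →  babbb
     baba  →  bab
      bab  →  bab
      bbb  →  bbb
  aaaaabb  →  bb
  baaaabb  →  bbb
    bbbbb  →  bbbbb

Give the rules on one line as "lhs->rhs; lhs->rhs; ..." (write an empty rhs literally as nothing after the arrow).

  | bababaa => babbaa => babbb
  | baba => bab
  | bab
  | bbb

aa->b; aaa->aa; aab->b; aba->ab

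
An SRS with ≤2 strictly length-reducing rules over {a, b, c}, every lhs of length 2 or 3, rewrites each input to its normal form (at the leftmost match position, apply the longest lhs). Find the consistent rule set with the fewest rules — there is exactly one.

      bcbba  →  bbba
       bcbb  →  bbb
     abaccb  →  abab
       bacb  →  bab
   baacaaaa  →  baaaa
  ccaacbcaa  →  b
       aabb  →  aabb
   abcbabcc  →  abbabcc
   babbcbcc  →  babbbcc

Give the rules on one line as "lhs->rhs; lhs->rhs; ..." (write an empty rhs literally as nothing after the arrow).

  | bcbba => bbba
  | bcbb => bbb
  | abaccb => abacb => abab
  | bacb => bab

caa->; cb->b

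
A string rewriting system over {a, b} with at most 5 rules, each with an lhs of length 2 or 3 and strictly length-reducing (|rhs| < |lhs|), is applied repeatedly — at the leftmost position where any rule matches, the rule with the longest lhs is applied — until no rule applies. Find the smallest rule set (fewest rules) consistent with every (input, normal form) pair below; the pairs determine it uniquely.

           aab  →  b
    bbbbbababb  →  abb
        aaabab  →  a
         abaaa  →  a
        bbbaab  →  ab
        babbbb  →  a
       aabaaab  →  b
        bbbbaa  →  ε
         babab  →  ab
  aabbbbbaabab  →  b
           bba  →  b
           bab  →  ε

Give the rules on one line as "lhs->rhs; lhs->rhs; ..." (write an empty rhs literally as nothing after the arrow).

  | aab => b
  | bbbbbababb => abbababb => abaaabb => aaabb => abb
  | aaabab => abab => aaa => a
  | abaaa => aaa => a

aa->; ba->; bab->aa; bbb->a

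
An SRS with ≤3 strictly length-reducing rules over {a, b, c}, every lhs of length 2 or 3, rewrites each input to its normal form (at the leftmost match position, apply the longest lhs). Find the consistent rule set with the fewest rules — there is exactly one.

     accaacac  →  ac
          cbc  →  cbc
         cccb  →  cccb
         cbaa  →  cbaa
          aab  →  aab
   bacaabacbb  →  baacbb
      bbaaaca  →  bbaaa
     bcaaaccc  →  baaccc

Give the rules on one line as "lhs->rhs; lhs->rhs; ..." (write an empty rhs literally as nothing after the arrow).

aba->a; ca->

  | accaacac => acacac => acac => ac
  | cbc
  | cccb
  | cbaa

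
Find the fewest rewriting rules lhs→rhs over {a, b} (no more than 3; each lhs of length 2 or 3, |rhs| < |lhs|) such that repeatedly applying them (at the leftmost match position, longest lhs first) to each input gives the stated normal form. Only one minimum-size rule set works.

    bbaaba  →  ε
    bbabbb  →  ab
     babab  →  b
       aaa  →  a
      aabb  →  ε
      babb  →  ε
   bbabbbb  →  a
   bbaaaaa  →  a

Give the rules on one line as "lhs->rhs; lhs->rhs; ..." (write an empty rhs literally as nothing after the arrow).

  | bbaaba => aaba => ba => ε
  | bbabbb => abbb => ab
  | babab => bab => b
  | aaa => a

aa->; ba->; bb->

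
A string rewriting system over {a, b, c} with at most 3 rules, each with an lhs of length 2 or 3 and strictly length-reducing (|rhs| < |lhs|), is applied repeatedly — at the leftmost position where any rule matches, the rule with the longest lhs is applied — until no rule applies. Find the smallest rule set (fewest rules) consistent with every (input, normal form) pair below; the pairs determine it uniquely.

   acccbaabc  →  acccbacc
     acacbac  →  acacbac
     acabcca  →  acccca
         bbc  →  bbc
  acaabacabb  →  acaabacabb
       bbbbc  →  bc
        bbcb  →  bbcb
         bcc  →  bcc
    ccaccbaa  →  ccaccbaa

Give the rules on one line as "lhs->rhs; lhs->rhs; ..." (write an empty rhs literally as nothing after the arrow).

  | acccbaabc => acccbacc
  | acacbac
  | acabcca => acccca
  | bbc

abc->cc; bbb->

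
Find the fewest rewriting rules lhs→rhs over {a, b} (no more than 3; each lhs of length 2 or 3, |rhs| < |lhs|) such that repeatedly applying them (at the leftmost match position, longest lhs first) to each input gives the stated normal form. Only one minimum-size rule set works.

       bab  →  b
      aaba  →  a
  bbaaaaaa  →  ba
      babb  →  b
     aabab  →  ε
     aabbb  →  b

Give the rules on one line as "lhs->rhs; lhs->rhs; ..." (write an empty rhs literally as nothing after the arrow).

aa->a; ab->; bb->b

  | bab => b
  | aaba => aba => a
  | bbaaaaaa => baaaaaa => baaaaa => baaaa => baaa => baa => ba
  | babb => bb => b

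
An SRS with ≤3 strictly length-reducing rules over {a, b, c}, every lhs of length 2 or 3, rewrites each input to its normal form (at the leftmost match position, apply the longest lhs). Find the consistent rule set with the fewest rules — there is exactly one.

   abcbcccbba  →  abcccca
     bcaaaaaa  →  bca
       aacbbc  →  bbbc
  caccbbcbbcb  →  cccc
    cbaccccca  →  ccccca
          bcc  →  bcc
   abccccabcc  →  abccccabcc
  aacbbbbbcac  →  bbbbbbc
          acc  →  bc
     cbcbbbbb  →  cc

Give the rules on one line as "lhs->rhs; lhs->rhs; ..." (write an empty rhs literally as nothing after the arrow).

aa->a; ac->b; cb->c

  | abcbcccbba => abccccbba => abccccba => abcccca
  | bcaaaaaa => bcaaaaa => bcaaaa => bcaaa => bcaa => bca
  | aacbbc => acbbc => bbbc
  | caccbbcbbcb => cbcbbcbbcb => ccbbcbbcb => ccbcbbcb => cccbbcb => cccbcb => ccccb => cccc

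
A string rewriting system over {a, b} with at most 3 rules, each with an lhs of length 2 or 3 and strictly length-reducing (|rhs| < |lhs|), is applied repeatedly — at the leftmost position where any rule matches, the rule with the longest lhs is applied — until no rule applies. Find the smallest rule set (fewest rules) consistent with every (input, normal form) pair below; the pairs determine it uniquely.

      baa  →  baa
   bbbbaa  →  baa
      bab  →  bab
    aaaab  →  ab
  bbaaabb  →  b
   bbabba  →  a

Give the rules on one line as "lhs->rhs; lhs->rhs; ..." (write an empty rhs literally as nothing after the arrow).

  | baa
  | bbbbaa => baa
  | bab
  | aaaab => ab

aaa->; abb->b; bbb->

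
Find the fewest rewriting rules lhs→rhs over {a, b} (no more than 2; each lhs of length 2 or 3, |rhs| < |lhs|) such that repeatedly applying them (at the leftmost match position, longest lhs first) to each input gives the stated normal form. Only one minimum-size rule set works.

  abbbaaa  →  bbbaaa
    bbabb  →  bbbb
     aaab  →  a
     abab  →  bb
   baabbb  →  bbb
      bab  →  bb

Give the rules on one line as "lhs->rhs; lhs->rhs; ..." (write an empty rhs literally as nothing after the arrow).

  | abbbaaa => bbbaaa
  | bbabb => bbbb
  | aaab => a
  | abab => bab => bb

aab->; ab->b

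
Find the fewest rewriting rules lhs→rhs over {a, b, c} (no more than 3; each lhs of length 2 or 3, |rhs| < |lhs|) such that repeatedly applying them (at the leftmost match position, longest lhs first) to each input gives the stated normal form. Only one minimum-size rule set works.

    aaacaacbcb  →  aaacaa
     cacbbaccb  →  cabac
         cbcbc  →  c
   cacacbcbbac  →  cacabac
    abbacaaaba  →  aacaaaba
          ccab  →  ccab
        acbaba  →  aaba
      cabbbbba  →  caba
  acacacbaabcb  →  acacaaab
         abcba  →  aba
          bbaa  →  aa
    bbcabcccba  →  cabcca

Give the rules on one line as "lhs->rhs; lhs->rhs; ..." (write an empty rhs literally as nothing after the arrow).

bb->; cb->

  | aaacaacbcb => aaacaacb => aaacaa
  | cacbbaccb => cabaccb => cabac
  | cbcbc => cbc => c
  | cacacbcbbac => cacacbbac => cacabac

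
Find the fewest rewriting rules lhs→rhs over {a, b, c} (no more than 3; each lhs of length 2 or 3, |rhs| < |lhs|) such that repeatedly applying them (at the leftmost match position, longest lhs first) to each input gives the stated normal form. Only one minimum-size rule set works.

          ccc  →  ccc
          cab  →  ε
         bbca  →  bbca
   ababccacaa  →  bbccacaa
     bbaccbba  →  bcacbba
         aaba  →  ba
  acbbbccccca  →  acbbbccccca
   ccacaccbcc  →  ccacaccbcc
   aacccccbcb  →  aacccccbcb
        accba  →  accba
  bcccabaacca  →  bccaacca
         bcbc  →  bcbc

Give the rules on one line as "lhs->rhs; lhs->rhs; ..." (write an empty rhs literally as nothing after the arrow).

  | ccc
  | cab => ε
  | bbca
  | ababccacaa => babccacaa => bbccacaa

ab->b; bac->ca; cab->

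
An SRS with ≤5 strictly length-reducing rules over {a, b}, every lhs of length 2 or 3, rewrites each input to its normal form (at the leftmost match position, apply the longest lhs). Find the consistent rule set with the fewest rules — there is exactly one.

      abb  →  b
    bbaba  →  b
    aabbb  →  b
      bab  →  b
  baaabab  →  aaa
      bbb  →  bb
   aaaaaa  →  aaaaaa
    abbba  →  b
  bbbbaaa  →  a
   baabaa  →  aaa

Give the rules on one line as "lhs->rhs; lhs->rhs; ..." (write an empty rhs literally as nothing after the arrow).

  | abb => b
  | bbaba => bba => b
  | aabbb => abb => b
  | bab => b

ab->a; abb->b; ba->; bbb->bb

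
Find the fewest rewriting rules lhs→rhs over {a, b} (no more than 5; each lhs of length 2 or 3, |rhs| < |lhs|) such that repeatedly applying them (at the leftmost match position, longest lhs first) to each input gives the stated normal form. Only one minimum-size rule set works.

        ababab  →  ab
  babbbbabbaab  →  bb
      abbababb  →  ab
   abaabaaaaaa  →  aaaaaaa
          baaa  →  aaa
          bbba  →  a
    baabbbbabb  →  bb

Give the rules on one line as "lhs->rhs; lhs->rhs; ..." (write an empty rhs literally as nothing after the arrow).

  | ababab => abab => ab
  | babbbbabbaab => bbbbabbaab => bbabbaab => bbbaab => baab => aab => bb
  | abbababb => abbabb => abbb => ab
  | abaabaaaaaa => aaabaaaaaa => abbaaaaaa => abaaaaaa => aaaaaaa

aab->bb; ba->a; bab->b; bbb->b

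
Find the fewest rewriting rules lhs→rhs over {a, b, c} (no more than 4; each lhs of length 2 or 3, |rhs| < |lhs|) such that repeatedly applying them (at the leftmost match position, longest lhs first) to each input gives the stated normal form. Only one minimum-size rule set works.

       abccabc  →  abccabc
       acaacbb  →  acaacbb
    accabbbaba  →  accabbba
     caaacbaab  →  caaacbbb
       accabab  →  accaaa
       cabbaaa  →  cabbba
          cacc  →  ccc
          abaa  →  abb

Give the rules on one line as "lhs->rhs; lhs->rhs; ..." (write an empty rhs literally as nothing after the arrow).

  | abccabc
  | acaacbb
  | accabbbaba => accabbaaa => accabbba
  | caaacbaab => caaacbbb

baa->bb; bab->aa; cac->cc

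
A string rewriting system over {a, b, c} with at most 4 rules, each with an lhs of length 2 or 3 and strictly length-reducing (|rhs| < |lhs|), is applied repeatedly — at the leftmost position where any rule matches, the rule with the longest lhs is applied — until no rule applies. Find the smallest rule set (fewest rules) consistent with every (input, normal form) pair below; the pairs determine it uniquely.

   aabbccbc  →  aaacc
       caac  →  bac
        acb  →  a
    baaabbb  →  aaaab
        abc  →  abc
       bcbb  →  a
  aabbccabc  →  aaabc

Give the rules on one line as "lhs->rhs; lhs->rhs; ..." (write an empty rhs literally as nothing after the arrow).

  | aabbccbc => aaaccbc => aaacc
  | caac => bac
  | acb => a
  | baaabbb => aaabbb => aaaab

baa->aa; bb->a; ca->b; cb->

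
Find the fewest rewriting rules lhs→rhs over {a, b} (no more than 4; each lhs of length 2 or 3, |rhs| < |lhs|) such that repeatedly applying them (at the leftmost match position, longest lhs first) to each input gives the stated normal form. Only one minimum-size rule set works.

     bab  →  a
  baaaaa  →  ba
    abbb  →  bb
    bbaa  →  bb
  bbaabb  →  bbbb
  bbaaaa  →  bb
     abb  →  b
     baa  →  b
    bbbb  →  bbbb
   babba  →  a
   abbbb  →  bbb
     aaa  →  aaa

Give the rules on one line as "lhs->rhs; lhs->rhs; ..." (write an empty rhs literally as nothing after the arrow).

  | bab => a
  | baaaaa => baaa => ba
  | abbb => bb
  | bbaa => bb

ab->; baa->b; bab->a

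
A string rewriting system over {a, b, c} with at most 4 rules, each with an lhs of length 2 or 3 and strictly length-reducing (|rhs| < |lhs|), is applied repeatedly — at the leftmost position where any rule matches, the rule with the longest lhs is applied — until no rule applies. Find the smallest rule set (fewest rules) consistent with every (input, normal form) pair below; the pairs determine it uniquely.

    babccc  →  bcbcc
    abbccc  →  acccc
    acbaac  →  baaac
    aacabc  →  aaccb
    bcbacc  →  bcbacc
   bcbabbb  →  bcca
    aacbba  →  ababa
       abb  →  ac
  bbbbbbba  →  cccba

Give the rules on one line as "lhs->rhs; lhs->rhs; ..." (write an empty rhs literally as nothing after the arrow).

abc->cb; acb->ba; bb->c

  | babccc => bcbcc
  | abbccc => acccc
  | acbaac => baaac
  | aacabc => aaccb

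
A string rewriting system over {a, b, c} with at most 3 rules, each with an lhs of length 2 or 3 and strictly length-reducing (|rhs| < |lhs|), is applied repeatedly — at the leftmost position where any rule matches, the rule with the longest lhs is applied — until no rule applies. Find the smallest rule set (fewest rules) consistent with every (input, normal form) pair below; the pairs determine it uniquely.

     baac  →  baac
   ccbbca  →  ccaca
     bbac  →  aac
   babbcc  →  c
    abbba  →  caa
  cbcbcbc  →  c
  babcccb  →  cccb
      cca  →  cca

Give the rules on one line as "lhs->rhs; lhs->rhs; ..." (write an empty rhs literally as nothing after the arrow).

ab->c; bb->a; bc->

  | baac
  | ccbbca => ccaca
  | bbac => aac
  | babbcc => bcbcc => bcc => c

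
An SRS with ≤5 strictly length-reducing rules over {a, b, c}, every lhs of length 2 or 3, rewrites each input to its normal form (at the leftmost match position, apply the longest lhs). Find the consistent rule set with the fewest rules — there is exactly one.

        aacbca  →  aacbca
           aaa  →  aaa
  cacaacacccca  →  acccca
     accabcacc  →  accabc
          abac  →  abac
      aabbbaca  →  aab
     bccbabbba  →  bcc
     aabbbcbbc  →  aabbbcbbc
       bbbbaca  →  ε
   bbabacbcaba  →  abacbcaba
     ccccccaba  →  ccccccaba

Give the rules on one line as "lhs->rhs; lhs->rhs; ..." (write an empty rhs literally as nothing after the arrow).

  | aacbca
  | aaa
  | cacaacacccca => aacacccca => acccca
  | accabcacc => accabc

aca->; bba->a; cac->; cba->c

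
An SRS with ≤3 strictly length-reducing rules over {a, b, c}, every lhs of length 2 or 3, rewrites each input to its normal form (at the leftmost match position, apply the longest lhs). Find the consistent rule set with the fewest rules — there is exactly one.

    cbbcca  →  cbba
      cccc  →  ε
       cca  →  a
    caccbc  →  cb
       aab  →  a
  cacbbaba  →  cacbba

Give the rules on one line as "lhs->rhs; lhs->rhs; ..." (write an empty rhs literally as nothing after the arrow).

ab->; abc->b; cc->

  | cbbcca => cbba
  | cccc => cc => ε
  | cca => a
  | caccbc => cabc => cb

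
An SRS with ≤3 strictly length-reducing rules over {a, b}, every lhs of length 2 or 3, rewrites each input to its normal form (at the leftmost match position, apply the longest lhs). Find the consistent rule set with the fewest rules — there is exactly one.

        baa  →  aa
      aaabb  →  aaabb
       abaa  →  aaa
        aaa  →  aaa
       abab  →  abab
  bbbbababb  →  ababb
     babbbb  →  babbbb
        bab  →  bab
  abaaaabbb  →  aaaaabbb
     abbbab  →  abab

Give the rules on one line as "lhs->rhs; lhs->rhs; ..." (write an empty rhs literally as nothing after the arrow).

baa->aa; bba->a

  | baa => aa
  | aaabb
  | abaa => aaa
  | aaa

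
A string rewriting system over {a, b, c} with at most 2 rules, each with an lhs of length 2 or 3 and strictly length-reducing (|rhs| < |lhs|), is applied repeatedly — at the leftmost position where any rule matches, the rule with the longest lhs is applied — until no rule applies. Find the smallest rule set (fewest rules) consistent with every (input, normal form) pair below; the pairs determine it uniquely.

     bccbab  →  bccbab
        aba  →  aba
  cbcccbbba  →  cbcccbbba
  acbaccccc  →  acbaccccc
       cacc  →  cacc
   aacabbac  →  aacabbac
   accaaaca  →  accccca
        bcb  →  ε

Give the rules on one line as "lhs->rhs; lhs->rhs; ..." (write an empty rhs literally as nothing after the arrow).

  | bccbab
  | aba
  | cbcccbbba
  | acbaccccc

aaa->cc; bcb->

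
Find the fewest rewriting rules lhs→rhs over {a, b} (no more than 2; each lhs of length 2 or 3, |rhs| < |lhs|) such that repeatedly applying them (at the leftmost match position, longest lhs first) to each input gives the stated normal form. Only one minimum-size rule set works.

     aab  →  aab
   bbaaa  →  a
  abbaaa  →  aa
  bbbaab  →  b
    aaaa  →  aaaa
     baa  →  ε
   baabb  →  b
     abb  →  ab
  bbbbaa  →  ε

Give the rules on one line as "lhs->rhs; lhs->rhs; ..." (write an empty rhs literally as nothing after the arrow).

  | aab
  | bbaaa => baaa => a
  | abbaaa => abaaa => aa
  | bbbaab => bbaab => baab => b

baa->; bb->b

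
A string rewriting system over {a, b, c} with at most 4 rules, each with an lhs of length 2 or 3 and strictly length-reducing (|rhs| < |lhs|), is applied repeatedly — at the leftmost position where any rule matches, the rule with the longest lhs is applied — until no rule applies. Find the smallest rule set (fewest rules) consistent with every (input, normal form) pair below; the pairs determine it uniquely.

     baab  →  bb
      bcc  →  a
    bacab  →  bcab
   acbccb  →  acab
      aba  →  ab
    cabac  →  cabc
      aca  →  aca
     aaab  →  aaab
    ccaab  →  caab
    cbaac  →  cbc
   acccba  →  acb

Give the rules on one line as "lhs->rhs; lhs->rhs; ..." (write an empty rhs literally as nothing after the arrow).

  | baab => bab => bb
  | bcc => a
  | bacab => bcab
  | acbccb => acab

ba->b; bcc->a; cc->c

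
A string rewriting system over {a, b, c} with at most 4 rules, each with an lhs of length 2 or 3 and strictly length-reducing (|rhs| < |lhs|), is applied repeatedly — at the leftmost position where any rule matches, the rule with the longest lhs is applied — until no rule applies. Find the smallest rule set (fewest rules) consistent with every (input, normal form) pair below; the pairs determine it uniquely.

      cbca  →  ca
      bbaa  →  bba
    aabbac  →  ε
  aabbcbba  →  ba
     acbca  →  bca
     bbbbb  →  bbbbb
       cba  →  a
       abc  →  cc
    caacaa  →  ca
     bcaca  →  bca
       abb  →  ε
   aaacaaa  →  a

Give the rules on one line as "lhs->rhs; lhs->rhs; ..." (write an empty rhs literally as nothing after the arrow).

aa->a; ab->c; ac->; cb->

  | cbca => ca
  | bbaa => bba
  | aabbac => abbac => cbac => ac => ε
  | aabbcbba => abbcbba => cbcbba => cbba => ba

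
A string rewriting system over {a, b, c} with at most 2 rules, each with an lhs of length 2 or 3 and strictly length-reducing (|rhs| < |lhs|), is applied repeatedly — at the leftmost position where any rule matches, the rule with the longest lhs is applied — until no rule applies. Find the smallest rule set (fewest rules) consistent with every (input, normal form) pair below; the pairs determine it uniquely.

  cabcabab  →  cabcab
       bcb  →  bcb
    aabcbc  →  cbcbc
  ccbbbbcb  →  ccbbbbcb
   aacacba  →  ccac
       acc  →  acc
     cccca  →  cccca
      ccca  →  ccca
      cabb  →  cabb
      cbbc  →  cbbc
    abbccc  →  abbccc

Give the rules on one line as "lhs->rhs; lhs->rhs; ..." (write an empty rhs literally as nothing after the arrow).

  | cabcabab => cabcab
  | bcb
  | aabcbc => cbcbc
  | ccbbbbcb

aa->c; ba->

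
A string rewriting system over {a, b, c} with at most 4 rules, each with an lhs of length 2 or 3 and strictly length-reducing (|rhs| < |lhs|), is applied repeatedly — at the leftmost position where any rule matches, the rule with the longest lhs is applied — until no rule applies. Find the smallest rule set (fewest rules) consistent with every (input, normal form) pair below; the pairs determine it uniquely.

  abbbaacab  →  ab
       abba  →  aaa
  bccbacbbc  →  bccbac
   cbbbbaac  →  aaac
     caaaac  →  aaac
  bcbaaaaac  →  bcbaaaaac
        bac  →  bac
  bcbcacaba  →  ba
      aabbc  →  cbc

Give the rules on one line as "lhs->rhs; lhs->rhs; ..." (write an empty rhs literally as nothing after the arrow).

aab->c; bb->a; ca->

  | abbbaacab => aabaacab => caacab => acab => ab
  | abba => aaa
  | bccbacbbc => bccbacac => bccbac
  | cbbbbaac => cabbaac => bbaac => aaac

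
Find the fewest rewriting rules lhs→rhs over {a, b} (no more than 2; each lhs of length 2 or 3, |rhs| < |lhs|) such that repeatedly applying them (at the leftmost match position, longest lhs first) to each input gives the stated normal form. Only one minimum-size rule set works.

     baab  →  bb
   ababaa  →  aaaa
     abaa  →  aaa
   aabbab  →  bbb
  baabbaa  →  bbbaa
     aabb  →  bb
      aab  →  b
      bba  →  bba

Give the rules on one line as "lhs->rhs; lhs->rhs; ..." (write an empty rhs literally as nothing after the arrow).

ab->b; aba->aa

  | baab => bab => bb
  | ababaa => aabaa => aaaa
  | abaa => aaa
  | aabbab => abbab => bbab => bbb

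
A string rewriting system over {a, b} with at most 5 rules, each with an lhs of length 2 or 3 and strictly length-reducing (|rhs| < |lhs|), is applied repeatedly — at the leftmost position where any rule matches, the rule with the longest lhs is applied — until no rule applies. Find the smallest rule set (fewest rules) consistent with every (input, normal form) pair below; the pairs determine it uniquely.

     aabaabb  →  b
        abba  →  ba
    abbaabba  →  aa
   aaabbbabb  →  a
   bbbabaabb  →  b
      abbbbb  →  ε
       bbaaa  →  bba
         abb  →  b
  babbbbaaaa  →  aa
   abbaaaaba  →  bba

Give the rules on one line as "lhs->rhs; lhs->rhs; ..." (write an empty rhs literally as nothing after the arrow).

  | aabaabb => aaabb => abb => b
  | abba => ba
  | abbaabba => baabba => bbba => aa
  | aaabbbabb => abbbabb => bbabb => bbb => a

aaa->a; ab->; baa->b; bbb->a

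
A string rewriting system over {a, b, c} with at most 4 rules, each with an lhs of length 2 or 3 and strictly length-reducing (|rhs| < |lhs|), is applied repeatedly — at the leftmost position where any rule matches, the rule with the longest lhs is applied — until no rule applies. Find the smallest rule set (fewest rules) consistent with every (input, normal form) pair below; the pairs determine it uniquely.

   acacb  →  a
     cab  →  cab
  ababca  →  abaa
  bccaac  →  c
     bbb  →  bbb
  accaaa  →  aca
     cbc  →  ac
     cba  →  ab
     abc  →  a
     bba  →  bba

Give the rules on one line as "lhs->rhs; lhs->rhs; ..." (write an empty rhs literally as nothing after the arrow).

bc->; caa->; cb->a; cba->ab

  | acacb => acaa => a
  | cab
  | ababca => abaa
  | bccaac => caac => c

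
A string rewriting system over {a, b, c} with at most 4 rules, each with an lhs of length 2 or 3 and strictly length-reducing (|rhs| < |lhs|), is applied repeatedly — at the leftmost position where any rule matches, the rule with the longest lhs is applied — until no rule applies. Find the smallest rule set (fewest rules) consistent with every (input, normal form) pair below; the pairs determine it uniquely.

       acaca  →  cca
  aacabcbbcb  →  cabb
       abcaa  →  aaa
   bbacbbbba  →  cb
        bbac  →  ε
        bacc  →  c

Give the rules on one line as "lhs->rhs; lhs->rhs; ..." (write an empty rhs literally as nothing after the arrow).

ac->c; bba->b; bbb->cb; bc->

  | acaca => caca => cca
  | aacabcbbcb => acabcbbcb => cabcbbcb => cabbcb => cabb
  | abcaa => aaa
  | bbacbbbba => bcbbbba => bbbba => cbba => cb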